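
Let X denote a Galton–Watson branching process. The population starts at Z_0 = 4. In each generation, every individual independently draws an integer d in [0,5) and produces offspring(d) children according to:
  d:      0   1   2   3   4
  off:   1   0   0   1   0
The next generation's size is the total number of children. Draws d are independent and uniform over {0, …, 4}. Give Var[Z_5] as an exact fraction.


395904/9765625

Outcome values over d=0..4: [1, 0, 0, 1, 0]
Σy = 2, Σy² = 2, M = 5
μ = 2/5 = 2/5,  σ² = 2/5 − (2/5)² = 6/25
V_0 = 0, E_0 = 4
V_1 = 6/25·E_0 + (2/5)²·V_0 = 24/25;  E_1 = 8/5
V_2 = 6/25·E_1 + (2/5)²·V_1 = 336/625;  E_2 = 16/25
V_3 = 6/25·E_2 + (2/5)²·V_2 = 3744/15625;  E_3 = 32/125
V_4 = 6/25·E_3 + (2/5)²·V_3 = 38976/390625;  E_4 = 64/625
V_5 = 6/25·E_4 + (2/5)²·V_4 = 395904/9765625;  E_5 = 128/3125


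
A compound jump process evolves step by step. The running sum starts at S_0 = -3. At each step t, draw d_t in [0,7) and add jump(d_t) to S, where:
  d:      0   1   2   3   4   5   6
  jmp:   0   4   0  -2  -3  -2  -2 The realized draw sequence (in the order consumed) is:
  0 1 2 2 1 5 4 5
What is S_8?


t=0: S=-3, d=0, jump=0, S_1=-3
t=1: S=-3, d=1, jump=4, S_2=1
t=2: S=1, d=2, jump=0, S_3=1
t=3: S=1, d=2, jump=0, S_4=1
t=4: S=1, d=1, jump=4, S_5=5
t=5: S=5, d=5, jump=-2, S_6=3
t=6: S=3, d=4, jump=-3, S_7=0
t=7: S=0, d=5, jump=-2, S_8=-2

-2


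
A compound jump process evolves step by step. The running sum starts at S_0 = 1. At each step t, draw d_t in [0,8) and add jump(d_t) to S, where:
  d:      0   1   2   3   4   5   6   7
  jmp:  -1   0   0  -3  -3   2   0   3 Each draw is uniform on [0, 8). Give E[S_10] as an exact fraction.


Outcome values over d=0..7: [-1, 0, 0, -3, -3, 2, 0, 3]
Σy = -2, Σy² = 32, M = 8
μ = -2/8 = -1/4,  σ² = 32/8 − (-1/4)² = 63/16
E[S_10] = 1 + 10·(-1/4) = -3/2

-3/2


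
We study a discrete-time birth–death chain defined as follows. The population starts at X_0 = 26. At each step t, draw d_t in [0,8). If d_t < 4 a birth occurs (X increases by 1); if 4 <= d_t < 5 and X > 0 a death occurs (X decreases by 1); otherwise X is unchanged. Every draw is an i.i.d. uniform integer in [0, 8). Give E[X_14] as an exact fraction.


125/4

X can drop by at most 1 per step and X_0 = 26 > T = 14, so X_t >= 26 − t >= 12 > 0 for every t <= 14: the floor at 0 (the 'and X > 0' condition) never binds. Hence X_14 = X_0 + Σ_{t<14} Y_t with i.i.d. increments Y_t = y(d_t) ∈ {+1, −1, 0}.
Outcome values over d=0..7: [1, 1, 1, 1, -1, 0, 0, 0]
Σy = 3, Σy² = 5, M = 8
μ = 3/8 = 3/8,  σ² = 5/8 − (3/8)² = 31/64
E[X_14] = 26 + 14·(3/8) = 125/4


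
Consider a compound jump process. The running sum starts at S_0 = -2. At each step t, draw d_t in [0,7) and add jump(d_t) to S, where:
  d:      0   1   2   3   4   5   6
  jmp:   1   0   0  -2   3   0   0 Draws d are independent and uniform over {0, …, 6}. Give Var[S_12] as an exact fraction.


Outcome values over d=0..6: [1, 0, 0, -2, 3, 0, 0]
Σy = 2, Σy² = 14, M = 7
μ = 2/7 = 2/7,  σ² = 14/7 − (2/7)² = 94/49
Independent increments: Var[S_12] = 12·σ² = 12·(94/49) = 1128/49

1128/49


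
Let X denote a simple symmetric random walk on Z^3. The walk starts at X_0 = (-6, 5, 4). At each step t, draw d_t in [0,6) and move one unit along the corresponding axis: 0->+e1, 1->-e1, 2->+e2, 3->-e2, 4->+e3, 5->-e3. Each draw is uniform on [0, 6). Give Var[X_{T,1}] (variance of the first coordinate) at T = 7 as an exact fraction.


Outcome values over d=0..5: [1, -1, 0, 0, 0, 0]
Σy = 0, Σy² = 2, M = 6
μ = 0/6 = 0,  σ² = 2/6 − (0)² = 1/3
Independent increments: Var[X_7] = 7·σ² = 7·(1/3) = 7/3

7/3


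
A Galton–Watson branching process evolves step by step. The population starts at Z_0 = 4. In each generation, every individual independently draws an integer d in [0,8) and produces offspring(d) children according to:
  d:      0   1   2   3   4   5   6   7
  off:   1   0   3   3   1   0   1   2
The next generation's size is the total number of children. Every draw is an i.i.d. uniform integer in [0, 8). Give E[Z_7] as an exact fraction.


19487171/524288

Outcome values over d=0..7: [1, 0, 3, 3, 1, 0, 1, 2]
Σy = 11, Σy² = 25, M = 8
μ = 11/8 = 11/8,  σ² = 25/8 − (11/8)² = 79/64
E[Z_0] = 4
E[Z_1] = 11/8·E[Z_0] = 11/2
E[Z_2] = 11/8·E[Z_1] = 121/16
E[Z_3] = 11/8·E[Z_2] = 1331/128
E[Z_4] = 11/8·E[Z_3] = 14641/1024
E[Z_5] = 11/8·E[Z_4] = 161051/8192
E[Z_6] = 11/8·E[Z_5] = 1771561/65536
E[Z_7] = 11/8·E[Z_6] = 19487171/524288


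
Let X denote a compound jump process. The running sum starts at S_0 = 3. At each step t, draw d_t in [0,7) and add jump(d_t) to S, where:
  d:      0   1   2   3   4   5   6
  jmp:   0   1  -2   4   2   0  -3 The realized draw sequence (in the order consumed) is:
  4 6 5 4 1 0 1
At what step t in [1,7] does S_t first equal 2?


2

t=0: S=3, d=4, jump=2, S_1=5
t=1: S=5, d=6, jump=-3, S_2=2
t=2: S=2, d=5, jump=0, S_3=2
t=3: S=2, d=4, jump=2, S_4=4
t=4: S=4, d=1, jump=1, S_5=5
t=5: S=5, d=0, jump=0, S_6=5
t=6: S=5, d=1, jump=1, S_7=6


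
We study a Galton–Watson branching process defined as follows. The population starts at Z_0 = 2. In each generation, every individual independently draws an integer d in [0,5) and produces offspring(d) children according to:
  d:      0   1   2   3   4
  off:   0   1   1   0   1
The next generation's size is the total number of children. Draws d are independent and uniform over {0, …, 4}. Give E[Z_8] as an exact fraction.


13122/390625

Outcome values over d=0..4: [0, 1, 1, 0, 1]
Σy = 3, Σy² = 3, M = 5
μ = 3/5 = 3/5,  σ² = 3/5 − (3/5)² = 6/25
E[Z_0] = 2
E[Z_1] = 3/5·E[Z_0] = 6/5
E[Z_2] = 3/5·E[Z_1] = 18/25
E[Z_3] = 3/5·E[Z_2] = 54/125
E[Z_4] = 3/5·E[Z_3] = 162/625
E[Z_5] = 3/5·E[Z_4] = 486/3125
E[Z_6] = 3/5·E[Z_5] = 1458/15625
E[Z_7] = 3/5·E[Z_6] = 4374/78125
E[Z_8] = 3/5·E[Z_7] = 13122/390625


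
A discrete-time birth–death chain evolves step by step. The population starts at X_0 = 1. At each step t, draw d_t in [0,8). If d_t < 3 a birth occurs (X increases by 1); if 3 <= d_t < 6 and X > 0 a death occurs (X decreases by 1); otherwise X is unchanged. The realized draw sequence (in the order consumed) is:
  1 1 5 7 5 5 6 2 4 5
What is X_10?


t=0: X=1, d=1 → birth, X_1=2
t=1: X=2, d=1 → birth, X_2=3
t=2: X=3, d=5 → death, X_3=2
t=3: X=2, d=7 → hold, X_4=2
t=4: X=2, d=5 → death, X_5=1
t=5: X=1, d=5 → death, X_6=0
t=6: X=0, d=6 → hold, X_7=0
t=7: X=0, d=2 → birth, X_8=1
t=8: X=1, d=4 → death, X_9=0
t=9: X=0, d=5 → hold, X_10=0

0


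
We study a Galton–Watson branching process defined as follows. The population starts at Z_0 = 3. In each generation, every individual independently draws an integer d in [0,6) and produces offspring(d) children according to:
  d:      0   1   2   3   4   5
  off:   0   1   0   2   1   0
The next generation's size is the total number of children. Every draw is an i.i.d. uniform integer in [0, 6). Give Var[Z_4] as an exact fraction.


Outcome values over d=0..5: [0, 1, 0, 2, 1, 0]
Σy = 4, Σy² = 6, M = 6
μ = 4/6 = 2/3,  σ² = 6/6 − (2/3)² = 5/9
V_0 = 0, E_0 = 3
V_1 = 5/9·E_0 + (2/3)²·V_0 = 5/3;  E_1 = 2
V_2 = 5/9·E_1 + (2/3)²·V_1 = 50/27;  E_2 = 4/3
V_3 = 5/9·E_2 + (2/3)²·V_2 = 380/243;  E_3 = 8/9
V_4 = 5/9·E_3 + (2/3)²·V_3 = 2600/2187;  E_4 = 16/27

2600/2187


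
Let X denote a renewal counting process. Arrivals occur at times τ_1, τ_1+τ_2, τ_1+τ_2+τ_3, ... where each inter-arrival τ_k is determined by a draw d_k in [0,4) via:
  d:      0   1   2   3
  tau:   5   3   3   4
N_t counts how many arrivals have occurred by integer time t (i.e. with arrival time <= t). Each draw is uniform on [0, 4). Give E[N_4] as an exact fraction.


Inter-arrival values over d=0..3: [5, 3, 3, 4]
Each d has probability 1/4, so the pmf of τ is: f(3) = 1/2, f(4) = 1/4, f(5) = 1/4
Renewal equation for m(n) = E[N_n]: condition on τ_1 = k (if k <= n, one arrival plus a fresh copy on the remaining n−k steps): m(n) = F(n) + Σ_{k<=n} f(k)·m(n−k), where F(n) = P(τ <= n) and m(0) = 0
m(1) = F(1) = 0
m(2) = F(2) = 0
m(3) = F(3) = 1/2
m(4) = F(4) = 3/4
E[N_4] = m(4) = 3/4

3/4


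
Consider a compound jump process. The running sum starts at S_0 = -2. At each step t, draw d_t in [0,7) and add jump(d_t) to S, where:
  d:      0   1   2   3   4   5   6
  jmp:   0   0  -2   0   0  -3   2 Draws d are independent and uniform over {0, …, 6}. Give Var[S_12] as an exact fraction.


1320/49

Outcome values over d=0..6: [0, 0, -2, 0, 0, -3, 2]
Σy = -3, Σy² = 17, M = 7
μ = -3/7 = -3/7,  σ² = 17/7 − (-3/7)² = 110/49
Independent increments: Var[S_12] = 12·σ² = 12·(110/49) = 1320/49


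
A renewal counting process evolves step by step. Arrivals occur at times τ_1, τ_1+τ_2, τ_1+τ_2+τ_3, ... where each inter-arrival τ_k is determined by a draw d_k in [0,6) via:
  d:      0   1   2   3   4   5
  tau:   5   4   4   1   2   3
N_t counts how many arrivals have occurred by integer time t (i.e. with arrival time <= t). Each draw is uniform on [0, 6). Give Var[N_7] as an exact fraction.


47753131919/78364164096

Inter-arrival values over d=0..5: [5, 4, 4, 1, 2, 3]
Each d has probability 1/6, so the pmf of τ is: f(1) = 1/6, f(2) = 1/6, f(3) = 1/6, f(4) = 1/3, f(5) = 1/6
Let p_n(j) = P(N_n = j), with p_0 = [1]. Condition on τ_1: p_n(0) = P(τ > n), and for j >= 1, p_n(j) = Σ_{k<=n} f(k)·p_{n−k}(j−1)
p_1 = [5/6, 1/6]  (j = 0..1)
p_2 = [2/3, 11/36, 1/36]  (j = 0..2)
p_3 = [1/2, 5/12, 17/216, 1/216]  (j = 0..3)
p_4 = [1/6, 2/3, 4/27, 23/1296, 1/1296]  (j = 0..4)
p_5 = [0, 2/3, 31/108, 55/1296, 29/7776, 1/7776]  (j = 0..5)
p_6 = [0, 17/36, 91/216, 41/432, 7/648, 35/46656, 1/46656]  (j = 0..6)
p_7 = [0, 11/36, 53/108, 25/144, 71/2592, 119/46656, 41/279936, 1/279936]  (j = 0..7)
E[N_7] = Σ j·p_7(j) = 540583/279936;  E[N_7²] = Σ j²·p_7(j) = 1214503/279936
Var[N_7] = 1214503/279936 − (540583/279936)² = 47753131919/78364164096


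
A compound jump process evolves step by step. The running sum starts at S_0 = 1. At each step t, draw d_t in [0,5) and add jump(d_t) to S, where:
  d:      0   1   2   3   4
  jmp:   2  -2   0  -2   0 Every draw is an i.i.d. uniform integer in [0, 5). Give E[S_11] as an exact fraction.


Outcome values over d=0..4: [2, -2, 0, -2, 0]
Σy = -2, Σy² = 12, M = 5
μ = -2/5 = -2/5,  σ² = 12/5 − (-2/5)² = 56/25
E[S_11] = 1 + 11·(-2/5) = -17/5

-17/5


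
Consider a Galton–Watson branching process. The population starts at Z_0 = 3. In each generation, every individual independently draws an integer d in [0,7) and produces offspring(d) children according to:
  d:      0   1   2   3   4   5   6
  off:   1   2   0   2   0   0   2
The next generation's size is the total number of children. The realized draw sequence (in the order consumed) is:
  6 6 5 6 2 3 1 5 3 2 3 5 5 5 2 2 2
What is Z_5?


0

gen 0: Z_0=3, draws=[6, 6, 5], offspring=[2, 2, 0], Z_1=4
gen 1: Z_1=4, draws=[6, 2, 3, 1], offspring=[2, 0, 2, 2], Z_2=6
gen 2: Z_2=6, draws=[5, 3, 2, 3, 5, 5], offspring=[0, 2, 0, 2, 0, 0], Z_3=4
gen 3: Z_3=4, draws=[5, 2, 2, 2], offspring=[0, 0, 0, 0], Z_4=0
gen 4: Z_4=0, draws=[], offspring=[], Z_5=0


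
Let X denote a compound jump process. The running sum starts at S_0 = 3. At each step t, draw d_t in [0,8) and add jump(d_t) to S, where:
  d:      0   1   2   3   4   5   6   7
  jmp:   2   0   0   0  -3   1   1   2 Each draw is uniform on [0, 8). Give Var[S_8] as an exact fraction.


143/8

Outcome values over d=0..7: [2, 0, 0, 0, -3, 1, 1, 2]
Σy = 3, Σy² = 19, M = 8
μ = 3/8 = 3/8,  σ² = 19/8 − (3/8)² = 143/64
Independent increments: Var[S_8] = 8·σ² = 8·(143/64) = 143/8


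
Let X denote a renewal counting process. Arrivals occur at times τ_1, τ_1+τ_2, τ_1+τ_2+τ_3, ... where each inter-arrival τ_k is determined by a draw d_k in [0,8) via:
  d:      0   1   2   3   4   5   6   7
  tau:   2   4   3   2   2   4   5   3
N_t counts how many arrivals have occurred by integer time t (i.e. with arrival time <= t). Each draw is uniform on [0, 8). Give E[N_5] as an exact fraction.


85/64

Inter-arrival values over d=0..7: [2, 4, 3, 2, 2, 4, 5, 3]
Each d has probability 1/8, so the pmf of τ is: f(2) = 3/8, f(3) = 1/4, f(4) = 1/4, f(5) = 1/8
Renewal equation for m(n) = E[N_n]: condition on τ_1 = k (if k <= n, one arrival plus a fresh copy on the remaining n−k steps): m(n) = F(n) + Σ_{k<=n} f(k)·m(n−k), where F(n) = P(τ <= n) and m(0) = 0
m(1) = F(1) = 0
m(2) = F(2) = 3/8
m(3) = F(3) = 5/8
m(4) = F(4) + f(2)·m(2) = 7/8 + 3/8·3/8 = 65/64
m(5) = F(5) + f(2)·m(3) + f(3)·m(2) = 1 + 3/8·5/8 + 1/4·3/8 = 85/64
E[N_5] = m(5) = 85/64


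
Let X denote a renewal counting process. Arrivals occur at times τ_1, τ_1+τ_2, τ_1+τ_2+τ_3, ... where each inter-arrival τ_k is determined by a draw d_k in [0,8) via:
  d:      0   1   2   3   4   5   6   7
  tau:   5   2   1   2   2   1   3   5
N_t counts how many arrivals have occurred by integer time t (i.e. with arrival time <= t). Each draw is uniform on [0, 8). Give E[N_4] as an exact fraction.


331/256

Inter-arrival values over d=0..7: [5, 2, 1, 2, 2, 1, 3, 5]
Each d has probability 1/8, so the pmf of τ is: f(1) = 1/4, f(2) = 3/8, f(3) = 1/8, f(5) = 1/4
Renewal equation for m(n) = E[N_n]: condition on τ_1 = k (if k <= n, one arrival plus a fresh copy on the remaining n−k steps): m(n) = F(n) + Σ_{k<=n} f(k)·m(n−k), where F(n) = P(τ <= n) and m(0) = 0
m(1) = F(1) = 1/4
m(2) = F(2) + f(1)·m(1) = 5/8 + 1/4·1/4 = 11/16
m(3) = F(3) + f(1)·m(2) + f(2)·m(1) = 3/4 + 1/4·11/16 + 3/8·1/4 = 65/64
m(4) = F(4) + f(1)·m(3) + f(2)·m(2) + f(3)·m(1) = 3/4 + 1/4·65/64 + 3/8·11/16 + 1/8·1/4 = 331/256
E[N_4] = m(4) = 331/256


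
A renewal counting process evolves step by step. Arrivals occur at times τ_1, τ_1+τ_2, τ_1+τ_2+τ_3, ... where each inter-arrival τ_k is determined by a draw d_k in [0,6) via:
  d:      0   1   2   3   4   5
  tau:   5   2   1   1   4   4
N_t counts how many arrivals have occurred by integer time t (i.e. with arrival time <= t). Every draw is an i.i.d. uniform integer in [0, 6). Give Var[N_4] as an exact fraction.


75659/104976

Inter-arrival values over d=0..5: [5, 2, 1, 1, 4, 4]
Each d has probability 1/6, so the pmf of τ is: f(1) = 1/3, f(2) = 1/6, f(4) = 1/3, f(5) = 1/6
Let p_n(j) = P(N_n = j), with p_0 = [1]. Condition on τ_1: p_n(0) = P(τ > n), and for j >= 1, p_n(j) = Σ_{k<=n} f(k)·p_{n−k}(j−1)
p_1 = [2/3, 1/3]  (j = 0..1)
p_2 = [1/2, 7/18, 1/9]  (j = 0..2)
p_3 = [1/2, 5/18, 5/27, 1/27]  (j = 0..3)
p_4 = [1/6, 7/12, 17/108, 13/162, 1/81]  (j = 0..4)
E[N_4] = Σ j·p_4(j) = 385/324;  E[N_4²] = Σ j²·p_4(j) = 691/324
Var[N_4] = 691/324 − (385/324)² = 75659/104976


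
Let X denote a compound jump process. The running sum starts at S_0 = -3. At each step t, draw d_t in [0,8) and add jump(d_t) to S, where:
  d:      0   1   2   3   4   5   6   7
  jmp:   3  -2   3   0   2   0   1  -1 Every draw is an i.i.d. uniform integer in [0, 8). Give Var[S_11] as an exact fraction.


517/16

Outcome values over d=0..7: [3, -2, 3, 0, 2, 0, 1, -1]
Σy = 6, Σy² = 28, M = 8
μ = 6/8 = 3/4,  σ² = 28/8 − (3/4)² = 47/16
Independent increments: Var[S_11] = 11·σ² = 11·(47/16) = 517/16


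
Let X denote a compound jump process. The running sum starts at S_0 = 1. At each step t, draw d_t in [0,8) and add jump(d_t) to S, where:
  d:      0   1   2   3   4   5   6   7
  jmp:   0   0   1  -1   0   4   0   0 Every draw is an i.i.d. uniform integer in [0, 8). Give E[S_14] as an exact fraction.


Outcome values over d=0..7: [0, 0, 1, -1, 0, 4, 0, 0]
Σy = 4, Σy² = 18, M = 8
μ = 4/8 = 1/2,  σ² = 18/8 − (1/2)² = 2
E[S_14] = 1 + 14·(1/2) = 8

8


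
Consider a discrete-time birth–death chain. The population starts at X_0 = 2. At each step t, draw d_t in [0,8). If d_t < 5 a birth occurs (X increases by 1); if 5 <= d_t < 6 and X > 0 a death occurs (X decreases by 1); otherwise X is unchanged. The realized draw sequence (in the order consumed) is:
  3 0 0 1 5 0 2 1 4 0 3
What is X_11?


t=0: X=2, d=3 → birth, X_1=3
t=1: X=3, d=0 → birth, X_2=4
t=2: X=4, d=0 → birth, X_3=5
t=3: X=5, d=1 → birth, X_4=6
t=4: X=6, d=5 → death, X_5=5
t=5: X=5, d=0 → birth, X_6=6
t=6: X=6, d=2 → birth, X_7=7
t=7: X=7, d=1 → birth, X_8=8
t=8: X=8, d=4 → birth, X_9=9
t=9: X=9, d=0 → birth, X_10=10
t=10: X=10, d=3 → birth, X_11=11

11


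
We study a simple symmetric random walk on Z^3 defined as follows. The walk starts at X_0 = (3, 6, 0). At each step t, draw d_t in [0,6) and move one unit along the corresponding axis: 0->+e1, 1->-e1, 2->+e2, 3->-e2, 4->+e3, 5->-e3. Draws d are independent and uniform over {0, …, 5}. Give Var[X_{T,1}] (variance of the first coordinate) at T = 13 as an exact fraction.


Outcome values over d=0..5: [1, -1, 0, 0, 0, 0]
Σy = 0, Σy² = 2, M = 6
μ = 0/6 = 0,  σ² = 2/6 − (0)² = 1/3
Independent increments: Var[X_13] = 13·σ² = 13·(1/3) = 13/3

13/3


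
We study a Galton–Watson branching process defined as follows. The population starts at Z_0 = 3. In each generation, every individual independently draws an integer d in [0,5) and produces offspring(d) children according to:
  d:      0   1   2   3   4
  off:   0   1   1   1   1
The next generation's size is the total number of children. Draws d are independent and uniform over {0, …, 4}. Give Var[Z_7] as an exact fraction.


Outcome values over d=0..4: [0, 1, 1, 1, 1]
Σy = 4, Σy² = 4, M = 5
μ = 4/5 = 4/5,  σ² = 4/5 − (4/5)² = 4/25
V_0 = 0, E_0 = 3
V_1 = 4/25·E_0 + (4/5)²·V_0 = 12/25;  E_1 = 12/5
V_2 = 4/25·E_1 + (4/5)²·V_1 = 432/625;  E_2 = 48/25
V_3 = 4/25·E_2 + (4/5)²·V_2 = 11712/15625;  E_3 = 192/125
V_4 = 4/25·E_3 + (4/5)²·V_3 = 283392/390625;  E_4 = 768/625
V_5 = 4/25·E_4 + (4/5)²·V_4 = 6454272/9765625;  E_5 = 3072/3125
V_6 = 4/25·E_5 + (4/5)²·V_5 = 141668352/244140625;  E_6 = 12288/15625
V_7 = 4/25·E_6 + (4/5)²·V_6 = 3034693632/6103515625;  E_7 = 49152/78125

3034693632/6103515625


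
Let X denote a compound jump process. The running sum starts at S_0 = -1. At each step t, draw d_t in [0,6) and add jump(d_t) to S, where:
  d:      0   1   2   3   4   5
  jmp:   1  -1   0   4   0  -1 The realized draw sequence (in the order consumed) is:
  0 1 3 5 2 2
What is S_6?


2

t=0: S=-1, d=0, jump=1, S_1=0
t=1: S=0, d=1, jump=-1, S_2=-1
t=2: S=-1, d=3, jump=4, S_3=3
t=3: S=3, d=5, jump=-1, S_4=2
t=4: S=2, d=2, jump=0, S_5=2
t=5: S=2, d=2, jump=0, S_6=2


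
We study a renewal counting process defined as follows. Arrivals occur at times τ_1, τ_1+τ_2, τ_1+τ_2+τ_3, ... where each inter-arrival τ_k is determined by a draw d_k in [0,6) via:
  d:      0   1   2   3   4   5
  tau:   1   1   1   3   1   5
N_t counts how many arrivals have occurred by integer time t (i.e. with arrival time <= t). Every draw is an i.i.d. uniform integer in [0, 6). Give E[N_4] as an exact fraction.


Inter-arrival values over d=0..5: [1, 1, 1, 3, 1, 5]
Each d has probability 1/6, so the pmf of τ is: f(1) = 2/3, f(3) = 1/6, f(5) = 1/6
Renewal equation for m(n) = E[N_n]: condition on τ_1 = k (if k <= n, one arrival plus a fresh copy on the remaining n−k steps): m(n) = F(n) + Σ_{k<=n} f(k)·m(n−k), where F(n) = P(τ <= n) and m(0) = 0
m(1) = F(1) = 2/3
m(2) = F(2) + f(1)·m(1) = 2/3 + 2/3·2/3 = 10/9
m(3) = F(3) + f(1)·m(2) = 5/6 + 2/3·10/9 = 85/54
m(4) = F(4) + f(1)·m(3) + f(3)·m(1) = 5/6 + 2/3·85/54 + 1/6·2/3 = 323/162
E[N_4] = m(4) = 323/162

323/162


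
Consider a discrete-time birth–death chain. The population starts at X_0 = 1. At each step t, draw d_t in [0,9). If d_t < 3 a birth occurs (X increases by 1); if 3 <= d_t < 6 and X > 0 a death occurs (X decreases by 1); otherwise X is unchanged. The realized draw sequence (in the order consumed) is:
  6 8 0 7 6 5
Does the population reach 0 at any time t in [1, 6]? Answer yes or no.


no

t=0: X=1, d=6 → hold, X_1=1
t=1: X=1, d=8 → hold, X_2=1
t=2: X=1, d=0 → birth, X_3=2
t=3: X=2, d=7 → hold, X_4=2
t=4: X=2, d=6 → hold, X_5=2
t=5: X=2, d=5 → death, X_6=1


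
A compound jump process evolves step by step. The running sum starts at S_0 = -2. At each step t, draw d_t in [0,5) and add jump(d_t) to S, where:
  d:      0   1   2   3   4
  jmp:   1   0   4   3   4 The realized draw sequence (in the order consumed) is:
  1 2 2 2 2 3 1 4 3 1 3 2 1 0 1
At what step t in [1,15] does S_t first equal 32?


14

t=0: S=-2, d=1, jump=0, S_1=-2
t=1: S=-2, d=2, jump=4, S_2=2
t=2: S=2, d=2, jump=4, S_3=6
t=3: S=6, d=2, jump=4, S_4=10
t=4: S=10, d=2, jump=4, S_5=14
t=5: S=14, d=3, jump=3, S_6=17
t=6: S=17, d=1, jump=0, S_7=17
t=7: S=17, d=4, jump=4, S_8=21
t=8: S=21, d=3, jump=3, S_9=24
t=9: S=24, d=1, jump=0, S_10=24
t=10: S=24, d=3, jump=3, S_11=27
t=11: S=27, d=2, jump=4, S_12=31
t=12: S=31, d=1, jump=0, S_13=31
t=13: S=31, d=0, jump=1, S_14=32
t=14: S=32, d=1, jump=0, S_15=32


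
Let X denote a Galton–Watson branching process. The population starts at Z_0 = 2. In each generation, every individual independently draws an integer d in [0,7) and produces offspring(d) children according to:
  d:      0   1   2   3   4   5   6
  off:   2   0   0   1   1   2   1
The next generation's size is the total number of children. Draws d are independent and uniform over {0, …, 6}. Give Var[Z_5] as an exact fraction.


Outcome values over d=0..6: [2, 0, 0, 1, 1, 2, 1]
Σy = 7, Σy² = 11, M = 7
μ = 7/7 = 1,  σ² = 11/7 − (1)² = 4/7
V_0 = 0, E_0 = 2
V_1 = 4/7·E_0 + (1)²·V_0 = 8/7;  E_1 = 2
V_2 = 4/7·E_1 + (1)²·V_1 = 16/7;  E_2 = 2
V_3 = 4/7·E_2 + (1)²·V_2 = 24/7;  E_3 = 2
V_4 = 4/7·E_3 + (1)²·V_3 = 32/7;  E_4 = 2
V_5 = 4/7·E_4 + (1)²·V_4 = 40/7;  E_5 = 2

40/7


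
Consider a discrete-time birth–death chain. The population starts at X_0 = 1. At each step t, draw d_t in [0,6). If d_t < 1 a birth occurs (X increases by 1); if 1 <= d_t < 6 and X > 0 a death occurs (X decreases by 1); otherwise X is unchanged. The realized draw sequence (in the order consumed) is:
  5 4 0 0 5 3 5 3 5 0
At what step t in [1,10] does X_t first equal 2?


4

t=0: X=1, d=5 → death, X_1=0
t=1: X=0, d=4 → hold, X_2=0
t=2: X=0, d=0 → birth, X_3=1
t=3: X=1, d=0 → birth, X_4=2
t=4: X=2, d=5 → death, X_5=1
t=5: X=1, d=3 → death, X_6=0
t=6: X=0, d=5 → hold, X_7=0
t=7: X=0, d=3 → hold, X_8=0
t=8: X=0, d=5 → hold, X_9=0
t=9: X=0, d=0 → birth, X_10=1


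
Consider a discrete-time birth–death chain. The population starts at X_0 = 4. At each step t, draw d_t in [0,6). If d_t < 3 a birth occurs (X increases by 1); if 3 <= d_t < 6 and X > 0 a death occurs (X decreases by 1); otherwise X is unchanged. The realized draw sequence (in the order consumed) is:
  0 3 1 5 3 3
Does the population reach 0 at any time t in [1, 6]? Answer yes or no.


t=0: X=4, d=0 → birth, X_1=5
t=1: X=5, d=3 → death, X_2=4
t=2: X=4, d=1 → birth, X_3=5
t=3: X=5, d=5 → death, X_4=4
t=4: X=4, d=3 → death, X_5=3
t=5: X=3, d=3 → death, X_6=2

no


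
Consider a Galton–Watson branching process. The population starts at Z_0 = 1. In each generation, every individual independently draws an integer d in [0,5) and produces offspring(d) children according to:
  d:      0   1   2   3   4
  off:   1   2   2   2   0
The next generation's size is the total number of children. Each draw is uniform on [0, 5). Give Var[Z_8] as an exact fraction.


35406920204544/152587890625

Outcome values over d=0..4: [1, 2, 2, 2, 0]
Σy = 7, Σy² = 13, M = 5
μ = 7/5 = 7/5,  σ² = 13/5 − (7/5)² = 16/25
V_0 = 0, E_0 = 1
V_1 = 16/25·E_0 + (7/5)²·V_0 = 16/25;  E_1 = 7/5
V_2 = 16/25·E_1 + (7/5)²·V_1 = 1344/625;  E_2 = 49/25
V_3 = 16/25·E_2 + (7/5)²·V_2 = 85456/15625;  E_3 = 343/125
V_4 = 16/25·E_3 + (7/5)²·V_3 = 4873344/390625;  E_4 = 2401/625
V_5 = 16/25·E_4 + (7/5)²·V_4 = 262803856/9765625;  E_5 = 16807/3125
V_6 = 16/25·E_5 + (7/5)²·V_5 = 13717738944/244140625;  E_6 = 117649/15625
V_7 = 16/25·E_6 + (7/5)²·V_6 = 701581458256/6103515625;  E_7 = 823543/78125
V_8 = 16/25·E_7 + (7/5)²·V_7 = 35406920204544/152587890625;  E_8 = 5764801/390625


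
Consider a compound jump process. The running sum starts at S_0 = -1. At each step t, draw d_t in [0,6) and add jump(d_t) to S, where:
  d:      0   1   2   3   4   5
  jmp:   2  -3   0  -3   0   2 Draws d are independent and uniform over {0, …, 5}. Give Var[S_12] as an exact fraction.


Outcome values over d=0..5: [2, -3, 0, -3, 0, 2]
Σy = -2, Σy² = 26, M = 6
μ = -2/6 = -1/3,  σ² = 26/6 − (-1/3)² = 38/9
Independent increments: Var[S_12] = 12·σ² = 12·(38/9) = 152/3

152/3


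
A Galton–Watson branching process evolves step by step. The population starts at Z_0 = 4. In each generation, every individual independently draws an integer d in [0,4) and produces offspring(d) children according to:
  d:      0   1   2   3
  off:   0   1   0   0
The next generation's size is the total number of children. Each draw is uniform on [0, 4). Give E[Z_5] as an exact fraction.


Outcome values over d=0..3: [0, 1, 0, 0]
Σy = 1, Σy² = 1, M = 4
μ = 1/4 = 1/4,  σ² = 1/4 − (1/4)² = 3/16
E[Z_0] = 4
E[Z_1] = 1/4·E[Z_0] = 1
E[Z_2] = 1/4·E[Z_1] = 1/4
E[Z_3] = 1/4·E[Z_2] = 1/16
E[Z_4] = 1/4·E[Z_3] = 1/64
E[Z_5] = 1/4·E[Z_4] = 1/256

1/256


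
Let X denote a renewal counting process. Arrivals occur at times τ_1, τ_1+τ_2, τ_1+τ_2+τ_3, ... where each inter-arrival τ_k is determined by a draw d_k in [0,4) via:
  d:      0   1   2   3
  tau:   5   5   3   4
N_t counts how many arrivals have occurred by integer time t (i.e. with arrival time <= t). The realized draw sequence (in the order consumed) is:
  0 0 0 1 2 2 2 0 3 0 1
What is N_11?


draw d_1=0: τ_1=5, arrival time A_1=5
draw d_2=0: τ_2=5, arrival time A_2=10
draw d_3=0: τ_3=5, arrival time A_3=15
draw d_4=1: τ_4=5, arrival time A_4=20
draw d_5=2: τ_5=3, arrival time A_5=23
draw d_6=2: τ_6=3, arrival time A_6=26
draw d_7=2: τ_7=3, arrival time A_7=29
draw d_8=0: τ_8=5, arrival time A_8=34
draw d_9=3: τ_9=4, arrival time A_9=38
draw d_10=0: τ_10=5, arrival time A_10=43
draw d_11=1: τ_11=5, arrival time A_11=48
N_t over t=0..11: 0:0 1:0 2:0 3:0 4:0 5:1 6:1 7:1 8:1 9:1 10:2 11:2

2


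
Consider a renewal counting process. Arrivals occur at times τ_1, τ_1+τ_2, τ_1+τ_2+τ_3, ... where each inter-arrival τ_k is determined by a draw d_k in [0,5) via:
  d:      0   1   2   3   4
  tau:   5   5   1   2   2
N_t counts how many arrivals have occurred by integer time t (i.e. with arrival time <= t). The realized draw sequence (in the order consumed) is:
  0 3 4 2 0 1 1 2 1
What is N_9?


draw d_1=0: τ_1=5, arrival time A_1=5
draw d_2=3: τ_2=2, arrival time A_2=7
draw d_3=4: τ_3=2, arrival time A_3=9
draw d_4=2: τ_4=1, arrival time A_4=10
draw d_5=0: τ_5=5, arrival time A_5=15
draw d_6=1: τ_6=5, arrival time A_6=20
draw d_7=1: τ_7=5, arrival time A_7=25
draw d_8=2: τ_8=1, arrival time A_8=26
draw d_9=1: τ_9=5, arrival time A_9=31
N_t over t=0..9: 0:0 1:0 2:0 3:0 4:0 5:1 6:1 7:2 8:2 9:3

3


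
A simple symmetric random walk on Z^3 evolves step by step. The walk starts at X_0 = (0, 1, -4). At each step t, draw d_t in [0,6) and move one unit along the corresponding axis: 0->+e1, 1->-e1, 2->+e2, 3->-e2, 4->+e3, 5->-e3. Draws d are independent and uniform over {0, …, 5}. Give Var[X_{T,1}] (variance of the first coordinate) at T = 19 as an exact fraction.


19/3

Outcome values over d=0..5: [1, -1, 0, 0, 0, 0]
Σy = 0, Σy² = 2, M = 6
μ = 0/6 = 0,  σ² = 2/6 − (0)² = 1/3
Independent increments: Var[X_19] = 19·σ² = 19·(1/3) = 19/3


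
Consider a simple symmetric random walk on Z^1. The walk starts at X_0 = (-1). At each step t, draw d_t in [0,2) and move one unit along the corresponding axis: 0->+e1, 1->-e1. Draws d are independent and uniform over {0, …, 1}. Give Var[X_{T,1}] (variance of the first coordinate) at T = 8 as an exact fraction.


8

Outcome values over d=0..1: [1, -1]
Σy = 0, Σy² = 2, M = 2
μ = 0/2 = 0,  σ² = 2/2 − (0)² = 1
Independent increments: Var[X_8] = 8·σ² = 8·(1) = 8


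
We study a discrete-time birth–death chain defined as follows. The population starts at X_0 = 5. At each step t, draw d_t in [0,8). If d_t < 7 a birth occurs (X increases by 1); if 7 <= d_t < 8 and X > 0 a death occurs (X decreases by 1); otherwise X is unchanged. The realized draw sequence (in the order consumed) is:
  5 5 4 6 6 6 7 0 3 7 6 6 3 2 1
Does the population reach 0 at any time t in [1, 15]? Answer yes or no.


t=0: X=5, d=5 → birth, X_1=6
t=1: X=6, d=5 → birth, X_2=7
t=2: X=7, d=4 → birth, X_3=8
t=3: X=8, d=6 → birth, X_4=9
t=4: X=9, d=6 → birth, X_5=10
t=5: X=10, d=6 → birth, X_6=11
t=6: X=11, d=7 → death, X_7=10
t=7: X=10, d=0 → birth, X_8=11
t=8: X=11, d=3 → birth, X_9=12
t=9: X=12, d=7 → death, X_10=11
t=10: X=11, d=6 → birth, X_11=12
t=11: X=12, d=6 → birth, X_12=13
t=12: X=13, d=3 → birth, X_13=14
t=13: X=14, d=2 → birth, X_14=15
t=14: X=15, d=1 → birth, X_15=16

no


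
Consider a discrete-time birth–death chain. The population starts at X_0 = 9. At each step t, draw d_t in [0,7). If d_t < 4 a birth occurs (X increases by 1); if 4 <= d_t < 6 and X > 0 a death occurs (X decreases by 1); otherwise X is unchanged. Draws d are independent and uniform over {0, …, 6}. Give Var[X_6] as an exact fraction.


228/49

X can drop by at most 1 per step and X_0 = 9 > T = 6, so X_t >= 9 − t >= 3 > 0 for every t <= 6: the floor at 0 (the 'and X > 0' condition) never binds. Hence X_6 = X_0 + Σ_{t<6} Y_t with i.i.d. increments Y_t = y(d_t) ∈ {+1, −1, 0}.
Outcome values over d=0..6: [1, 1, 1, 1, -1, -1, 0]
Σy = 2, Σy² = 6, M = 7
μ = 2/7 = 2/7,  σ² = 6/7 − (2/7)² = 38/49
Independent increments: Var[X_6] = 6·σ² = 6·(38/49) = 228/49


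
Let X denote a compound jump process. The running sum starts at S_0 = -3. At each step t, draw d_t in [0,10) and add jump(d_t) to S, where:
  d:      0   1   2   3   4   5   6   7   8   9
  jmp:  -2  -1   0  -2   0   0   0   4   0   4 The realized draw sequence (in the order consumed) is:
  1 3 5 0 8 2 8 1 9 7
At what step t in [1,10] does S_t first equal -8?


4

t=0: S=-3, d=1, jump=-1, S_1=-4
t=1: S=-4, d=3, jump=-2, S_2=-6
t=2: S=-6, d=5, jump=0, S_3=-6
t=3: S=-6, d=0, jump=-2, S_4=-8
t=4: S=-8, d=8, jump=0, S_5=-8
t=5: S=-8, d=2, jump=0, S_6=-8
t=6: S=-8, d=8, jump=0, S_7=-8
t=7: S=-8, d=1, jump=-1, S_8=-9
t=8: S=-9, d=9, jump=4, S_9=-5
t=9: S=-5, d=7, jump=4, S_10=-1


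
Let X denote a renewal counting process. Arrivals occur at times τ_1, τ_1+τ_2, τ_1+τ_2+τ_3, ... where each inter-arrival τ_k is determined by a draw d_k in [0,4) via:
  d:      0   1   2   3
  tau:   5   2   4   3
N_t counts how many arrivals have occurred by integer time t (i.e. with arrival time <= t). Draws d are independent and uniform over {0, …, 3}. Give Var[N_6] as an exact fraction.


Inter-arrival values over d=0..3: [5, 2, 4, 3]
Each d has probability 1/4, so the pmf of τ is: f(2) = 1/4, f(3) = 1/4, f(4) = 1/4, f(5) = 1/4
Let p_n(j) = P(N_n = j), with p_0 = [1]. Condition on τ_1: p_n(0) = P(τ > n), and for j >= 1, p_n(j) = Σ_{k<=n} f(k)·p_{n−k}(j−1)
p_1 = [1]  (j = 0)
p_2 = [3/4, 1/4]  (j = 0..1)
p_3 = [1/2, 1/2]  (j = 0..1)
p_4 = [1/4, 11/16, 1/16]  (j = 0..2)
p_5 = [0, 13/16, 3/16]  (j = 0..2)
p_6 = [0, 5/8, 23/64, 1/64]  (j = 0..3)
E[N_6] = Σ j·p_6(j) = 89/64;  E[N_6²] = Σ j²·p_6(j) = 141/64
Var[N_6] = 141/64 − (89/64)² = 1103/4096

1103/4096


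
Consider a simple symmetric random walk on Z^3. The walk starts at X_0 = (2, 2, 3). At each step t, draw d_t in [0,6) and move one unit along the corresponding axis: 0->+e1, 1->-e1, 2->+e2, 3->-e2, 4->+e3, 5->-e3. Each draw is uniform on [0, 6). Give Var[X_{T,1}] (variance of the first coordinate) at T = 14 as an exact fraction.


14/3

Outcome values over d=0..5: [1, -1, 0, 0, 0, 0]
Σy = 0, Σy² = 2, M = 6
μ = 0/6 = 0,  σ² = 2/6 − (0)² = 1/3
Independent increments: Var[X_14] = 14·σ² = 14·(1/3) = 14/3


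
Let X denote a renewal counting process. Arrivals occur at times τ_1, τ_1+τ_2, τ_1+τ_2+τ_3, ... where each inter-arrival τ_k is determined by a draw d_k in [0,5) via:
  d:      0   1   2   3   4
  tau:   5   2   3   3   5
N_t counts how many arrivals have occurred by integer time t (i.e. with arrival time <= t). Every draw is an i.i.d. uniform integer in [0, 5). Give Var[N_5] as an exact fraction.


4/25

Inter-arrival values over d=0..4: [5, 2, 3, 3, 5]
Each d has probability 1/5, so the pmf of τ is: f(2) = 1/5, f(3) = 2/5, f(5) = 2/5
Let p_n(j) = P(N_n = j), with p_0 = [1]. Condition on τ_1: p_n(0) = P(τ > n), and for j >= 1, p_n(j) = Σ_{k<=n} f(k)·p_{n−k}(j−1)
p_1 = [1]  (j = 0)
p_2 = [4/5, 1/5]  (j = 0..1)
p_3 = [2/5, 3/5]  (j = 0..1)
p_4 = [2/5, 14/25, 1/25]  (j = 0..2)
p_5 = [0, 4/5, 1/5]  (j = 0..2)
E[N_5] = Σ j·p_5(j) = 6/5;  E[N_5²] = Σ j²·p_5(j) = 8/5
Var[N_5] = 8/5 − (6/5)² = 4/25


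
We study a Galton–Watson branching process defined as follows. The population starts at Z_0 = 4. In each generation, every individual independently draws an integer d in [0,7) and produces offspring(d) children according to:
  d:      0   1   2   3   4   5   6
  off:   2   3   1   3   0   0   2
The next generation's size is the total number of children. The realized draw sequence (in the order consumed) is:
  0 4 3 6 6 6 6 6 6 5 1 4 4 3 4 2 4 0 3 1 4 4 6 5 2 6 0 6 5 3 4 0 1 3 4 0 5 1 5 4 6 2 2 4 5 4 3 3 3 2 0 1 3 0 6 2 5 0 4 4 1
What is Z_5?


32

gen 0: Z_0=4, draws=[0, 4, 3, 6], offspring=[2, 0, 3, 2], Z_1=7
gen 1: Z_1=7, draws=[6, 6, 6, 6, 6, 5, 1], offspring=[2, 2, 2, 2, 2, 0, 3], Z_2=13
gen 2: Z_2=13, draws=[4, 4, 3, 4, 2, 4, 0, 3, 1, 4, 4, 6, 5], offspring=[0, 0, 3, 0, 1, 0, 2, 3, 3, 0, 0, 2, 0], Z_3=14
gen 3: Z_3=14, draws=[2, 6, 0, 6, 5, 3, 4, 0, 1, 3, 4, 0, 5, 1], offspring=[1, 2, 2, 2, 0, 3, 0, 2, 3, 3, 0, 2, 0, 3], Z_4=23
gen 4: Z_4=23, draws=[5, 4, 6, 2, 2, 4, 5, 4, 3, 3, 3, 2, 0, 1, 3, 0, 6, 2, 5, 0, 4, 4, 1], offspring=[0, 0, 2, 1, 1, 0, 0, 0, 3, 3, 3, 1, 2, 3, 3, 2, 2, 1, 0, 2, 0, 0, 3], Z_5=32


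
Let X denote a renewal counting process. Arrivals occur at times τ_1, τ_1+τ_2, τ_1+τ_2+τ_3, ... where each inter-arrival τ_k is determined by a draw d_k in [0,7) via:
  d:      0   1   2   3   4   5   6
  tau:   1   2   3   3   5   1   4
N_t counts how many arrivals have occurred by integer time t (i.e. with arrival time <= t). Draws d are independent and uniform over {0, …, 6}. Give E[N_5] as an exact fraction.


Inter-arrival values over d=0..6: [1, 2, 3, 3, 5, 1, 4]
Each d has probability 1/7, so the pmf of τ is: f(1) = 2/7, f(2) = 1/7, f(3) = 2/7, f(4) = 1/7, f(5) = 1/7
Renewal equation for m(n) = E[N_n]: condition on τ_1 = k (if k <= n, one arrival plus a fresh copy on the remaining n−k steps): m(n) = F(n) + Σ_{k<=n} f(k)·m(n−k), where F(n) = P(τ <= n) and m(0) = 0
m(1) = F(1) = 2/7
m(2) = F(2) + f(1)·m(1) = 3/7 + 2/7·2/7 = 25/49
m(3) = F(3) + f(1)·m(2) + f(2)·m(1) = 5/7 + 2/7·25/49 + 1/7·2/7 = 309/343
m(4) = F(4) + f(1)·m(3) + f(2)·m(2) + f(3)·m(1) = 6/7 + 2/7·309/343 + 1/7·25/49 + 2/7·2/7 = 3047/2401
m(5) = F(5) + f(1)·m(4) + f(2)·m(3) + f(3)·m(2) + f(4)·m(1) = 1 + 2/7·3047/2401 + 1/7·309/343 + 2/7·25/49 + 1/7·2/7 = 28200/16807
E[N_5] = m(5) = 28200/16807

28200/16807


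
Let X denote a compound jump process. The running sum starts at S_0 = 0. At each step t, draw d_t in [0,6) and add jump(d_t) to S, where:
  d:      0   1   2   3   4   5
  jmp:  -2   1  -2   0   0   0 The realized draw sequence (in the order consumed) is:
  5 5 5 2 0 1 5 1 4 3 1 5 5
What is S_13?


t=0: S=0, d=5, jump=0, S_1=0
t=1: S=0, d=5, jump=0, S_2=0
t=2: S=0, d=5, jump=0, S_3=0
t=3: S=0, d=2, jump=-2, S_4=-2
t=4: S=-2, d=0, jump=-2, S_5=-4
t=5: S=-4, d=1, jump=1, S_6=-3
t=6: S=-3, d=5, jump=0, S_7=-3
t=7: S=-3, d=1, jump=1, S_8=-2
t=8: S=-2, d=4, jump=0, S_9=-2
t=9: S=-2, d=3, jump=0, S_10=-2
t=10: S=-2, d=1, jump=1, S_11=-1
t=11: S=-1, d=5, jump=0, S_12=-1
t=12: S=-1, d=5, jump=0, S_13=-1

-1


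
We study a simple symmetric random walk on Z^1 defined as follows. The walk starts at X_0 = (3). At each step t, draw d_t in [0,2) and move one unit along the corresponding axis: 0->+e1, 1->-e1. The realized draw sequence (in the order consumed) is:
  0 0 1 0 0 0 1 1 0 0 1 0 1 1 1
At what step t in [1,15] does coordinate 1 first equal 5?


t=0: X=(3), d=0 → +e1, X_1=(4)
t=1: X=(4), d=0 → +e1, X_2=(5)
t=2: X=(5), d=1 → -e1, X_3=(4)
t=3: X=(4), d=0 → +e1, X_4=(5)
t=4: X=(5), d=0 → +e1, X_5=(6)
t=5: X=(6), d=0 → +e1, X_6=(7)
t=6: X=(7), d=1 → -e1, X_7=(6)
t=7: X=(6), d=1 → -e1, X_8=(5)
t=8: X=(5), d=0 → +e1, X_9=(6)
t=9: X=(6), d=0 → +e1, X_10=(7)
t=10: X=(7), d=1 → -e1, X_11=(6)
t=11: X=(6), d=0 → +e1, X_12=(7)
t=12: X=(7), d=1 → -e1, X_13=(6)
t=13: X=(6), d=1 → -e1, X_14=(5)
t=14: X=(5), d=1 → -e1, X_15=(4)

2


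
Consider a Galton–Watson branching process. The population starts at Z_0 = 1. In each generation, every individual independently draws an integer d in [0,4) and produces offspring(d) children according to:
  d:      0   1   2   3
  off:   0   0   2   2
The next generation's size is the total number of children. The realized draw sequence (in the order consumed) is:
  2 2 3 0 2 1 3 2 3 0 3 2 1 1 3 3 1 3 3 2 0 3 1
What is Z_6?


gen 0: Z_0=1, draws=[2], offspring=[2], Z_1=2
gen 1: Z_1=2, draws=[2, 3], offspring=[2, 2], Z_2=4
gen 2: Z_2=4, draws=[0, 2, 1, 3], offspring=[0, 2, 0, 2], Z_3=4
gen 3: Z_3=4, draws=[2, 3, 0, 3], offspring=[2, 2, 0, 2], Z_4=6
gen 4: Z_4=6, draws=[2, 1, 1, 3, 3, 1], offspring=[2, 0, 0, 2, 2, 0], Z_5=6
gen 5: Z_5=6, draws=[3, 3, 2, 0, 3, 1], offspring=[2, 2, 2, 0, 2, 0], Z_6=8

8


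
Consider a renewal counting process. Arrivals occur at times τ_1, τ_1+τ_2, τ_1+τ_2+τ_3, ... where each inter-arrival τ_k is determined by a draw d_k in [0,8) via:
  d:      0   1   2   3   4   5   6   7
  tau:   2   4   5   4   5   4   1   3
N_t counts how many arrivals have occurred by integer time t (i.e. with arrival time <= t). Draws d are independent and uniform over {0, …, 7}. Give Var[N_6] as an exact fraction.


25037467423/68719476736

Inter-arrival values over d=0..7: [2, 4, 5, 4, 5, 4, 1, 3]
Each d has probability 1/8, so the pmf of τ is: f(1) = 1/8, f(2) = 1/8, f(3) = 1/8, f(4) = 3/8, f(5) = 1/4
Let p_n(j) = P(N_n = j), with p_0 = [1]. Condition on τ_1: p_n(0) = P(τ > n), and for j >= 1, p_n(j) = Σ_{k<=n} f(k)·p_{n−k}(j−1)
p_1 = [7/8, 1/8]  (j = 0..1)
p_2 = [3/4, 15/64, 1/64]  (j = 0..2)
p_3 = [5/8, 21/64, 23/512, 1/512]  (j = 0..3)
p_4 = [1/4, 21/32, 11/128, 31/4096, 1/4096]  (j = 0..4)
p_5 = [0, 25/32, 51/256, 75/4096, 39/32768, 1/32768]  (j = 0..5)
p_6 = [0, 39/64, 87/256, 193/4096, 57/16384, 47/262144, 1/262144]  (j = 0..6)
E[N_6] = Σ j·p_6(j) = 378865/262144;  E[N_6²] = Σ j²·p_6(j) = 643067/262144
Var[N_6] = 643067/262144 − (378865/262144)² = 25037467423/68719476736


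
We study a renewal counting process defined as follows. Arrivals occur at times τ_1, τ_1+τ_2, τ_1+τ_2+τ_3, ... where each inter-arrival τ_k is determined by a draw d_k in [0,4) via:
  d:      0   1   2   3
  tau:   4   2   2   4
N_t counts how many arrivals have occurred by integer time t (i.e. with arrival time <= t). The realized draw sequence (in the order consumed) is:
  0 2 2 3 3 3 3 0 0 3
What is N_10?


3

draw d_1=0: τ_1=4, arrival time A_1=4
draw d_2=2: τ_2=2, arrival time A_2=6
draw d_3=2: τ_3=2, arrival time A_3=8
draw d_4=3: τ_4=4, arrival time A_4=12
draw d_5=3: τ_5=4, arrival time A_5=16
draw d_6=3: τ_6=4, arrival time A_6=20
draw d_7=3: τ_7=4, arrival time A_7=24
draw d_8=0: τ_8=4, arrival time A_8=28
draw d_9=0: τ_9=4, arrival time A_9=32
draw d_10=3: τ_10=4, arrival time A_10=36
N_t over t=0..10: 0:0 1:0 2:0 3:0 4:1 5:1 6:2 7:2 8:3 9:3 10:3


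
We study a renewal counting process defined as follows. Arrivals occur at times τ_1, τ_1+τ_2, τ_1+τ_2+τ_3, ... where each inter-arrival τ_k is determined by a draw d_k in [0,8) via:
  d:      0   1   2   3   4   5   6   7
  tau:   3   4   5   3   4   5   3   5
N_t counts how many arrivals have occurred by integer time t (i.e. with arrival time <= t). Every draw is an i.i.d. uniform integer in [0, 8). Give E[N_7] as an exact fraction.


Inter-arrival values over d=0..7: [3, 4, 5, 3, 4, 5, 3, 5]
Each d has probability 1/8, so the pmf of τ is: f(3) = 3/8, f(4) = 1/4, f(5) = 3/8
Renewal equation for m(n) = E[N_n]: condition on τ_1 = k (if k <= n, one arrival plus a fresh copy on the remaining n−k steps): m(n) = F(n) + Σ_{k<=n} f(k)·m(n−k), where F(n) = P(τ <= n) and m(0) = 0
m(1) = F(1) = 0
m(2) = F(2) = 0
m(3) = F(3) = 3/8
m(4) = F(4) = 5/8
m(5) = F(5) = 1
m(6) = F(6) + f(3)·m(3) = 1 + 3/8·3/8 = 73/64
m(7) = F(7) + f(3)·m(4) + f(4)·m(3) = 1 + 3/8·5/8 + 1/4·3/8 = 85/64
E[N_7] = m(7) = 85/64

85/64
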